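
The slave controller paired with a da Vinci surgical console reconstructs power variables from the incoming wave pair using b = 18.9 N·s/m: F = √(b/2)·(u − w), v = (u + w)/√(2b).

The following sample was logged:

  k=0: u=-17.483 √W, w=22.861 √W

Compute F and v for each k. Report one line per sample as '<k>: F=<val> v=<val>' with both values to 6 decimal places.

0: F=-124.020895 v=0.874732

k=0: u−w=-40.344000, u+w=5.378000; √(b/2)=3.074085, √(2b)=6.148170; F=3.074085×(-40.344)=-124.020895, v=5.378000/6.148170=0.874732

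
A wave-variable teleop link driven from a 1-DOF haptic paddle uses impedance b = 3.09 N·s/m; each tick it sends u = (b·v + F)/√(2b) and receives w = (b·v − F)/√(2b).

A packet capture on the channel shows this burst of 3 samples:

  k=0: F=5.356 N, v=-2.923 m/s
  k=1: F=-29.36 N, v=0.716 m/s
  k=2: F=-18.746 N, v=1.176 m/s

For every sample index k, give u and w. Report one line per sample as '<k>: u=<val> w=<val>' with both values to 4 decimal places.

0: u=-1.4787 w=-5.7877
1: u=-10.9204 w=12.7003
2: u=-6.0790 w=9.0025

k=0: b·v=3.09×(-2.923)=-9.0321; √(2b)=2.4860; u=(-9.0321+5.356)/2.4860=-1.4787, w=(-9.0321−5.356)/2.4860=-5.7877
k=1: b·v=3.09×0.716=2.2124; √(2b)=2.4860; u=(2.2124+(-29.36))/2.4860=-10.9204, w=(2.2124−(-29.36))/2.4860=12.7003
k=2: b·v=3.09×1.176=3.6338; √(2b)=2.4860; u=(3.6338+(-18.746))/2.4860=-6.0790, w=(3.6338−(-18.746))/2.4860=9.0025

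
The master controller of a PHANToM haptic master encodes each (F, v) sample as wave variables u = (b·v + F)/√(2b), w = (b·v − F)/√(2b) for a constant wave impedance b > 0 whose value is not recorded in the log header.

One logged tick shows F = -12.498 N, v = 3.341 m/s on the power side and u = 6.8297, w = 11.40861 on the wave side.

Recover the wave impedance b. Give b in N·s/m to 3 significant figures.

u + w = 18.23831;  u + w = √(2b)·v, so √(2b) = 18.23831/3.341 = 5.45894.
b = (√(2b))²/2 = 29.80000/2 = 14.90000.
(Check via u − w = 2F/√(2b): u − w = -4.57891, 2F/√(2b) = -4.57891.)

b = 14.9 N·s/m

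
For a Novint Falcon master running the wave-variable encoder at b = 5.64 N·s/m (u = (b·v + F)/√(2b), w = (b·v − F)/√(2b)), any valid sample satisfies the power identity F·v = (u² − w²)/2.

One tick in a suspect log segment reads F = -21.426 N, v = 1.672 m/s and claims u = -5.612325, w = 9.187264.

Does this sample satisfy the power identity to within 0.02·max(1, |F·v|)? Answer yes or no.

F·v = (-21.426)×1.672 = -35.824272 W.
(u² − w²)/2 = (31.498192 − 84.405820)/2 = -26.453814 W.
|Δ| = 9.370458;  2% of max(1, |F·v|) = 0.716485.

no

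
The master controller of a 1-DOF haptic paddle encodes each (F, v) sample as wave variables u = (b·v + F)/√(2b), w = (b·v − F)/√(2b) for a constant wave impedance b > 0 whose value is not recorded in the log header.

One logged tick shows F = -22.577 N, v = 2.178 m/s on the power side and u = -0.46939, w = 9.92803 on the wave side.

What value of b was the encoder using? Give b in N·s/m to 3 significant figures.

u + w = 9.45864;  u + w = √(2b)·v, so √(2b) = 9.45864/2.178 = 4.34281.
b = (√(2b))²/2 = 18.86000/2 = 9.43000.
(Check via u − w = 2F/√(2b): u − w = -10.39742, 2F/√(2b) = -10.39742.)

b = 9.43 N·s/m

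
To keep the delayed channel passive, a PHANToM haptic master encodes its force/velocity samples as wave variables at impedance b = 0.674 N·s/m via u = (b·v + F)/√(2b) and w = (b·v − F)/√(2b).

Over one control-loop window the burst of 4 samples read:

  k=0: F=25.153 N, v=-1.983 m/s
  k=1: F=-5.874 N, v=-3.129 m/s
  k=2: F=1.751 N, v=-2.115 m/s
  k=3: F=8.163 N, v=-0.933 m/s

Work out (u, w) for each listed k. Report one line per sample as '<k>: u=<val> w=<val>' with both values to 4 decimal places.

0: u=20.5131 w=-22.8155
1: u=-6.8757 w=3.2428
2: u=0.2803 w=-2.7359
3: u=6.4892 w=-7.5724

k=0: b·v=0.674×(-1.983)=-1.3365; √(2b)=1.1610; u=(-1.3365+25.153)/1.1610=20.5131, w=(-1.3365−25.153)/1.1610=-22.8155
k=1: b·v=0.674×(-3.129)=-2.1089; √(2b)=1.1610; u=(-2.1089+(-5.874))/1.1610=-6.8757, w=(-2.1089−(-5.874))/1.1610=3.2428
k=2: b·v=0.674×(-2.115)=-1.4255; √(2b)=1.1610; u=(-1.4255+1.751)/1.1610=0.2803, w=(-1.4255−1.751)/1.1610=-2.7359
k=3: b·v=0.674×(-0.933)=-0.6288; √(2b)=1.1610; u=(-0.6288+8.163)/1.1610=6.4892, w=(-0.6288−8.163)/1.1610=-7.5724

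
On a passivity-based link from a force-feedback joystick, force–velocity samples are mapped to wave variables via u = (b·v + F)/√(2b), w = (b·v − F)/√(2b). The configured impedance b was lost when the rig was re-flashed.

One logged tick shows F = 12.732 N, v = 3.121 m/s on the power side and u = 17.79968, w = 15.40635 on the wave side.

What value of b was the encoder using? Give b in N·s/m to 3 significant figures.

u + w = 33.2060;  u + w = √(2b)·v, so √(2b) = 33.2060/3.121 = 10.6395.
b = (√(2b))²/2 = 113.2000/2 = 56.6000.
(Check via u − w = 2F/√(2b): u − w = 2.3933, 2F/√(2b) = 2.3933.)

b = 56.6 N·s/m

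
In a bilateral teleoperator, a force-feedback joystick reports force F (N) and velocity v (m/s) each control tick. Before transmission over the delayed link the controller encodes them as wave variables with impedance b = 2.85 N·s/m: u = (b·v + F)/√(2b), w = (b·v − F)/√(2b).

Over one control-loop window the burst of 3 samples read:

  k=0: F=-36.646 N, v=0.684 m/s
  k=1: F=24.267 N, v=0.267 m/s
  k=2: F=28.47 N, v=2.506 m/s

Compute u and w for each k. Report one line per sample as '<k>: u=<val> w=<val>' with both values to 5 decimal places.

k=0: b·v=2.85×0.684=1.94940; √(2b)=2.38747; u=(1.94940+(-36.646))/2.38747=-14.53281, w=(1.94940−(-36.646))/2.38747=16.16583
k=1: b·v=2.85×0.267=0.76095; √(2b)=2.38747; u=(0.76095+24.267)/2.38747=10.48305, w=(0.76095−24.267)/2.38747=-9.84560
k=2: b·v=2.85×2.506=7.14210; √(2b)=2.38747; u=(7.14210+28.47)/2.38747=14.91627, w=(7.14210−28.47)/2.38747=-8.93327

0: u=-14.53281 w=16.16583
1: u=10.48305 w=-9.84560
2: u=14.91627 w=-8.93327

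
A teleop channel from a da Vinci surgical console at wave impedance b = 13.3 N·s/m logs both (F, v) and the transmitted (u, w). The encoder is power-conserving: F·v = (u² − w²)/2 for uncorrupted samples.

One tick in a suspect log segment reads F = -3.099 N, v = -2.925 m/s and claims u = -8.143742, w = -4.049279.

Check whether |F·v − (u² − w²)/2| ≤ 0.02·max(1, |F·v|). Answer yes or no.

no

F·v = (-3.099)×(-2.925) = 9.064575 W.
(u² − w²)/2 = (66.320534 − 16.396660)/2 = 24.961937 W.
|Δ| = 15.897362;  2% of max(1, |F·v|) = 0.181291.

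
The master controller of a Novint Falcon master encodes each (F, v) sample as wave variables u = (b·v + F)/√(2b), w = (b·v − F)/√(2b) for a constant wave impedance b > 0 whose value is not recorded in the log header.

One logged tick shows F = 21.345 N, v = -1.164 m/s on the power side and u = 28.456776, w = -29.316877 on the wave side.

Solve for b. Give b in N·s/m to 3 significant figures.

b = 0.273 N·s/m

u + w = -0.860101;  u + w = √(2b)·v, so √(2b) = -0.860101/(-1.164) = 0.738918.
b = (√(2b))²/2 = 0.546000/2 = 0.273000.
(Check via u − w = 2F/√(2b): u − w = 57.773653, 2F/√(2b) = 57.773634.)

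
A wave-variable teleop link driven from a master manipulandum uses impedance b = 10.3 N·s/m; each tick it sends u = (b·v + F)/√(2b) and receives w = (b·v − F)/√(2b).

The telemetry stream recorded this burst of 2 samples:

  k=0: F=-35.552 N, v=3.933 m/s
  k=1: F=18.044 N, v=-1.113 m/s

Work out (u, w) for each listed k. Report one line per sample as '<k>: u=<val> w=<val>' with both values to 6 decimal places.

0: u=1.092356 w=16.758439
1: u=1.449769 w=-6.501367

k=0: b·v=10.3×3.933=40.509900; √(2b)=4.538722; u=(40.509900+(-35.552))/4.538722=1.092356, w=(40.509900−(-35.552))/4.538722=16.758439
k=1: b·v=10.3×(-1.113)=-11.463900; √(2b)=4.538722; u=(-11.463900+18.044)/4.538722=1.449769, w=(-11.463900−18.044)/4.538722=-6.501367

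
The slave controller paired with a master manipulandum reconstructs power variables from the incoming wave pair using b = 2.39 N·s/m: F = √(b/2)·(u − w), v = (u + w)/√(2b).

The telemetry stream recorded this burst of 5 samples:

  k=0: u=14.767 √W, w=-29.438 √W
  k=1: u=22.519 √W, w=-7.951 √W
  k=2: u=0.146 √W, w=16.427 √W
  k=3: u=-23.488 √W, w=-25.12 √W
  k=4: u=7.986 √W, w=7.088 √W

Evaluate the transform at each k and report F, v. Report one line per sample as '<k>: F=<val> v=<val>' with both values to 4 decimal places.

0: F=48.3232 v=-6.7104
1: F=33.3086 v=6.6632
2: F=-17.7977 v=7.5803
3: F=1.7840 v=-22.2328
4: F=0.9817 v=6.8947

k=0: u−w=44.2050, u+w=-14.6710; √(b/2)=1.0932, √(2b)=2.1863; F=1.0932×44.205=48.3232, v=-14.6710/2.1863=-6.7104
k=1: u−w=30.4700, u+w=14.5680; √(b/2)=1.0932, √(2b)=2.1863; F=1.0932×30.47=33.3086, v=14.5680/2.1863=6.6632
k=2: u−w=-16.2810, u+w=16.5730; √(b/2)=1.0932, √(2b)=2.1863; F=1.0932×(-16.281)=-17.7977, v=16.5730/2.1863=7.5803
k=3: u−w=1.6320, u+w=-48.6080; √(b/2)=1.0932, √(2b)=2.1863; F=1.0932×1.632=1.7840, v=-48.6080/2.1863=-22.2328
k=4: u−w=0.8980, u+w=15.0740; √(b/2)=1.0932, √(2b)=2.1863; F=1.0932×0.898=0.9817, v=15.0740/2.1863=6.8947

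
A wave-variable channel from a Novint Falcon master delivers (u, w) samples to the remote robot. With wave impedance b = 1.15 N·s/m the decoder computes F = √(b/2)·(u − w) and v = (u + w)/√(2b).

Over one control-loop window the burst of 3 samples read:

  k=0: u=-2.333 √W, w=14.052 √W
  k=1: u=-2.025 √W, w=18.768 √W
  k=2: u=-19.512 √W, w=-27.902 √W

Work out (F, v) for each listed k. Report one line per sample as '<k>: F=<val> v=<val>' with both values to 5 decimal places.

k=0: u−w=-16.38500, u+w=11.71900; √(b/2)=0.75829, √(2b)=1.51658; F=0.75829×(-16.385)=-12.42454, v=11.71900/1.51658=7.72728
k=1: u−w=-20.79300, u+w=16.74300; √(b/2)=0.75829, √(2b)=1.51658; F=0.75829×(-20.793)=-15.76707, v=16.74300/1.51658=11.04001
k=2: u−w=8.39000, u+w=-47.41400; √(b/2)=0.75829, √(2b)=1.51658; F=0.75829×8.39=6.36203, v=-47.41400/1.51658=-31.26387

0: F=-12.42454 v=7.72728
1: F=-15.76707 v=11.04001
2: F=6.36203 v=-31.26387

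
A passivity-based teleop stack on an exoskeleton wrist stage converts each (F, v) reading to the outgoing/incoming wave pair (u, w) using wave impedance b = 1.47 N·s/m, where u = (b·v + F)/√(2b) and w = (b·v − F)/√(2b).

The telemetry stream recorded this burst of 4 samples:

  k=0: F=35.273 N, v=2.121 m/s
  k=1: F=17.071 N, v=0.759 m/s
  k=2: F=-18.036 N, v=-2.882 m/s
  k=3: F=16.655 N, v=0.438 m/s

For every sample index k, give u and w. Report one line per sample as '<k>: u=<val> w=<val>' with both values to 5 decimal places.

0: u=22.39001 w=-18.75325
1: u=10.60672 w=-9.30530
2: u=-12.98961 w=8.04801
3: u=10.08890 w=-9.33789

k=0: b·v=1.47×2.121=3.11787; √(2b)=1.71464; u=(3.11787+35.273)/1.71464=22.39001, w=(3.11787−35.273)/1.71464=-18.75325
k=1: b·v=1.47×0.759=1.11573; √(2b)=1.71464; u=(1.11573+17.071)/1.71464=10.60672, w=(1.11573−17.071)/1.71464=-9.30530
k=2: b·v=1.47×(-2.882)=-4.23654; √(2b)=1.71464; u=(-4.23654+(-18.036))/1.71464=-12.98961, w=(-4.23654−(-18.036))/1.71464=8.04801
k=3: b·v=1.47×0.438=0.64386; √(2b)=1.71464; u=(0.64386+16.655)/1.71464=10.08890, w=(0.64386−16.655)/1.71464=-9.33789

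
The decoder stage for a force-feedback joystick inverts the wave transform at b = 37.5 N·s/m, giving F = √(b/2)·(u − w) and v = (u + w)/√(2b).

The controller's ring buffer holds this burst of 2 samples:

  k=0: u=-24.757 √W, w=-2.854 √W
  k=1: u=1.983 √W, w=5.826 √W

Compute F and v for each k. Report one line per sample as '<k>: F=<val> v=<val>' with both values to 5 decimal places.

k=0: u−w=-21.90300, u+w=-27.61100; √(b/2)=4.33013, √(2b)=8.66025; F=4.33013×(-21.903)=-94.84277, v=-27.61100/8.66025=-3.18824
k=1: u−w=-3.84300, u+w=7.80900; √(b/2)=4.33013, √(2b)=8.66025; F=4.33013×(-3.843)=-16.64068, v=7.80900/8.66025=0.90171

0: F=-94.84277 v=-3.18824
1: F=-16.64068 v=0.90171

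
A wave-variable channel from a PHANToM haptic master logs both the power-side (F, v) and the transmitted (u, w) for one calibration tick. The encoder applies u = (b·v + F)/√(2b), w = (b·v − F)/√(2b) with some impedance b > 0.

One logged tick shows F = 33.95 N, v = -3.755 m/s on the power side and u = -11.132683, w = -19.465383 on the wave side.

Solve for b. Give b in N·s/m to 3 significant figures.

b = 33.2 N·s/m

u + w = -30.598066;  u + w = √(2b)·v, so √(2b) = -30.598066/(-3.755) = 8.148619.
b = (√(2b))²/2 = 66.399999/2 = 33.199999.
(Check via u − w = 2F/√(2b): u − w = 8.332700, 2F/√(2b) = 8.332700.)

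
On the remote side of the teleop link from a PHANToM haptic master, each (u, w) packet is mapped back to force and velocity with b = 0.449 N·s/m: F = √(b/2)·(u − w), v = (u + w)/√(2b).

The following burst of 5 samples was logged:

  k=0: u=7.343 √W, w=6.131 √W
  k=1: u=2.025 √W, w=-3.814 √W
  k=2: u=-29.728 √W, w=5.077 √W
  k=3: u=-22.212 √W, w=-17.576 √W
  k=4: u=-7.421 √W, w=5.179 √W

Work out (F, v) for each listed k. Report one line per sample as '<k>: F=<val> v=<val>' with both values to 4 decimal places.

0: F=0.5743 v=14.2187
1: F=2.7666 v=-1.8879
2: F=-16.4911 v=-26.0134
3: F=-2.1966 v=-41.9869
4: F=-5.9701 v=-2.3659

k=0: u−w=1.2120, u+w=13.4740; √(b/2)=0.4738, √(2b)=0.9476; F=0.4738×1.212=0.5743, v=13.4740/0.9476=14.2187
k=1: u−w=5.8390, u+w=-1.7890; √(b/2)=0.4738, √(2b)=0.9476; F=0.4738×5.839=2.7666, v=-1.7890/0.9476=-1.8879
k=2: u−w=-34.8050, u+w=-24.6510; √(b/2)=0.4738, √(2b)=0.9476; F=0.4738×(-34.805)=-16.4911, v=-24.6510/0.9476=-26.0134
k=3: u−w=-4.6360, u+w=-39.7880; √(b/2)=0.4738, √(2b)=0.9476; F=0.4738×(-4.636)=-2.1966, v=-39.7880/0.9476=-41.9869
k=4: u−w=-12.6000, u+w=-2.2420; √(b/2)=0.4738, √(2b)=0.9476; F=0.4738×(-12.6)=-5.9701, v=-2.2420/0.9476=-2.3659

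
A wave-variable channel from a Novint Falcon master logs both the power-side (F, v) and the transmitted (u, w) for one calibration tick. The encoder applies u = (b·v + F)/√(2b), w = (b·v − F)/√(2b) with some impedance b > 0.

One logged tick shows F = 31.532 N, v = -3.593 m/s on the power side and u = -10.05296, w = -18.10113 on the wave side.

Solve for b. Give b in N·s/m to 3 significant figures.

u + w = -28.1541;  u + w = √(2b)·v, so √(2b) = -28.1541/(-3.593) = 7.8358.
b = (√(2b))²/2 = 61.4000/2 = 30.7000.
(Check via u − w = 2F/√(2b): u − w = 8.0482, 2F/√(2b) = 8.0482.)

b = 30.7 N·s/m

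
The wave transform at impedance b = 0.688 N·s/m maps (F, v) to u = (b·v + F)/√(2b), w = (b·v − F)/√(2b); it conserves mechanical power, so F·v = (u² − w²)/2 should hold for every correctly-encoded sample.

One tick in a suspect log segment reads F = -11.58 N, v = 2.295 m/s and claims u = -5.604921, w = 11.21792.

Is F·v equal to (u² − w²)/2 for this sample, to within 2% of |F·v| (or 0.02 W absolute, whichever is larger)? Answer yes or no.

F·v = (-11.58)×2.295 = -26.576100 W.
(u² − w²)/2 = (31.415139 − 125.841729)/2 = -47.213295 W.
|Δ| = 20.637195;  2% of max(1, |F·v|) = 0.531522.

no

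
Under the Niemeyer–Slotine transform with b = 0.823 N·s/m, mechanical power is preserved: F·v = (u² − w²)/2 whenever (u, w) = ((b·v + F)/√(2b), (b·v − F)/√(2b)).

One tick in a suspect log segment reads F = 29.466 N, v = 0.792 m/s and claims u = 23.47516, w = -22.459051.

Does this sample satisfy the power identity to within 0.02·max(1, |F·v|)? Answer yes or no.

yes

F·v = 29.466×0.792 = 23.337072 W.
(u² − w²)/2 = (551.083137 − 504.408972)/2 = 23.337083 W.
|Δ| = 0.000011;  2% of max(1, |F·v|) = 0.466741.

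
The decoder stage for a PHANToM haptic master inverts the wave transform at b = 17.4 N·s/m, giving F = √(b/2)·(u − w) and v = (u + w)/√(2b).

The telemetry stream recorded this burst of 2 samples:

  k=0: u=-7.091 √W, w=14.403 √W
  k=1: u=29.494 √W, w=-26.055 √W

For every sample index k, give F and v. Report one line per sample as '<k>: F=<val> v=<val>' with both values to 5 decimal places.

0: F=-63.39819 v=1.23950
1: F=163.84601 v=0.58297

k=0: u−w=-21.49400, u+w=7.31200; √(b/2)=2.94958, √(2b)=5.89915; F=2.94958×(-21.494)=-63.39819, v=7.31200/5.89915=1.23950
k=1: u−w=55.54900, u+w=3.43900; √(b/2)=2.94958, √(2b)=5.89915; F=2.94958×55.549=163.84601, v=3.43900/5.89915=0.58297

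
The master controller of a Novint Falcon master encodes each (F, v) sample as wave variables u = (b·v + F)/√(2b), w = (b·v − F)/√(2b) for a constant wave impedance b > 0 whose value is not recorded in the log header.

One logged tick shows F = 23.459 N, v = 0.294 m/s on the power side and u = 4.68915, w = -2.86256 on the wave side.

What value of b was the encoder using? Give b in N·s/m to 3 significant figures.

b = 19.3 N·s/m

u + w = 1.82659;  u + w = √(2b)·v, so √(2b) = 1.82659/0.294 = 6.21289.
b = (√(2b))²/2 = 38.60002/2 = 19.30001.
(Check via u − w = 2F/√(2b): u − w = 7.55171, 2F/√(2b) = 7.55172.)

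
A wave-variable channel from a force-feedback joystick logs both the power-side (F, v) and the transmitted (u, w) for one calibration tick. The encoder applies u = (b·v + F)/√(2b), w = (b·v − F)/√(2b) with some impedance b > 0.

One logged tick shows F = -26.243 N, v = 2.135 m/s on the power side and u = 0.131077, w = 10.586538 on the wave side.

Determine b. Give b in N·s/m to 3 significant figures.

u + w = 10.717615;  u + w = √(2b)·v, so √(2b) = 10.717615/2.135 = 5.019960.
b = (√(2b))²/2 = 25.200000/2 = 12.600000.
(Check via u − w = 2F/√(2b): u − w = -10.455461, 2F/√(2b) = -10.455461.)

b = 12.6 N·s/m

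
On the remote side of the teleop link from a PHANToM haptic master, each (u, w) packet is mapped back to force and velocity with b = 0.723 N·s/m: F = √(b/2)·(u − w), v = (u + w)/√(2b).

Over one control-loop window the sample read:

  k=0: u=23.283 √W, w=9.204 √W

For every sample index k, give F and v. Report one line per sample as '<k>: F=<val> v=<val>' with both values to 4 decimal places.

0: F=8.4650 v=27.0163

k=0: u−w=14.0790, u+w=32.4870; √(b/2)=0.6012, √(2b)=1.2025; F=0.6012×14.079=8.4650, v=32.4870/1.2025=27.0163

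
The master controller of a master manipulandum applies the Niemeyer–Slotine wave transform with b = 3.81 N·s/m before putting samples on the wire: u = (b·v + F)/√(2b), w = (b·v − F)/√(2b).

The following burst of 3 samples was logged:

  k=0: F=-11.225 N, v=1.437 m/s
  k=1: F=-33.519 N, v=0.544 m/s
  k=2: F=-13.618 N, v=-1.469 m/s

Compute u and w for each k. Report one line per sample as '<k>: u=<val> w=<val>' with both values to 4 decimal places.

0: u=-2.0830 w=6.0498
1: u=-11.3918 w=12.8935
2: u=-6.9608 w=2.9057

k=0: b·v=3.81×1.437=5.4750; √(2b)=2.7604; u=(5.4750+(-11.225))/2.7604=-2.0830, w=(5.4750−(-11.225))/2.7604=6.0498
k=1: b·v=3.81×0.544=2.0726; √(2b)=2.7604; u=(2.0726+(-33.519))/2.7604=-11.3918, w=(2.0726−(-33.519))/2.7604=12.8935
k=2: b·v=3.81×(-1.469)=-5.5969; √(2b)=2.7604; u=(-5.5969+(-13.618))/2.7604=-6.9608, w=(-5.5969−(-13.618))/2.7604=2.9057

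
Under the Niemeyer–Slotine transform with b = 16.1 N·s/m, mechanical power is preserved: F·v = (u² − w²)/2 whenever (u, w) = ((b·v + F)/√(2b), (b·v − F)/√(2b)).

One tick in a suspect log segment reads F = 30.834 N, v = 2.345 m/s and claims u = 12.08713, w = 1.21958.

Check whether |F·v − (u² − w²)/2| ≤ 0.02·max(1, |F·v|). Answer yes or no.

yes

F·v = 30.834×2.345 = 72.3057 W.
(u² − w²)/2 = (146.0987 − 1.4874)/2 = 72.3057 W.
|Δ| = 0.0001;  2% of max(1, |F·v|) = 1.4461.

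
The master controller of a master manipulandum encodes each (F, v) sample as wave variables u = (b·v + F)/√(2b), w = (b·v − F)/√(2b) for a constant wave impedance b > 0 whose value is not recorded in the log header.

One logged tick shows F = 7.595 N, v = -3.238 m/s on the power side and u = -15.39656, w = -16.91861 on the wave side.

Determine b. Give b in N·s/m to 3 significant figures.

b = 49.8 N·s/m

u + w = -32.31517;  u + w = √(2b)·v, so √(2b) = -32.31517/(-3.238) = 9.97998.
b = (√(2b))²/2 = 99.59997/2 = 49.79998.
(Check via u − w = 2F/√(2b): u − w = 1.52205, 2F/√(2b) = 1.52205.)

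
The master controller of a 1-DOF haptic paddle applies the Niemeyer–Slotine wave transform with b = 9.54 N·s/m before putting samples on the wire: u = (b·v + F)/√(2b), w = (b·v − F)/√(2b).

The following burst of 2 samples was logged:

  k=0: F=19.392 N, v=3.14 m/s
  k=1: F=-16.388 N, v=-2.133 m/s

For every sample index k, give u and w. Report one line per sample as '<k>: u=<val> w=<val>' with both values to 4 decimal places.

k=0: b·v=9.54×3.14=29.9556; √(2b)=4.3681; u=(29.9556+19.392)/4.3681=11.2974, w=(29.9556−19.392)/4.3681=2.4184
k=1: b·v=9.54×(-2.133)=-20.3488; √(2b)=4.3681; u=(-20.3488+(-16.388))/4.3681=-8.4103, w=(-20.3488−(-16.388))/4.3681=-0.9068

0: u=11.2974 w=2.4184
1: u=-8.4103 w=-0.9068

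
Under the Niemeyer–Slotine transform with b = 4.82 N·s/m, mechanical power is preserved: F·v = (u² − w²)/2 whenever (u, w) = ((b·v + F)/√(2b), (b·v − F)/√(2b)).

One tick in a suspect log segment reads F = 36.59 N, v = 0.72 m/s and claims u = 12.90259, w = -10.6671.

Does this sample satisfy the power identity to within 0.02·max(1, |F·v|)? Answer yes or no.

yes

F·v = 36.59×0.72 = 26.34480 W.
(u² − w²)/2 = (166.47683 − 113.78702)/2 = 26.34490 W.
|Δ| = 0.00010;  2% of max(1, |F·v|) = 0.52690.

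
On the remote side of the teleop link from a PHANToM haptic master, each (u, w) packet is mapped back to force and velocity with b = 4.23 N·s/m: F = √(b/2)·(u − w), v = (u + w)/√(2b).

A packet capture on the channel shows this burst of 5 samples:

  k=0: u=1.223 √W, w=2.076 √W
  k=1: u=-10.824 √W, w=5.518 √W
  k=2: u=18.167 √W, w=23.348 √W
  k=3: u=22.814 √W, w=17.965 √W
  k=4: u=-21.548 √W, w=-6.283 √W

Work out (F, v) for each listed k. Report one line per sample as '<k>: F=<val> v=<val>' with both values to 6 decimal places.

k=0: u−w=-0.853000, u+w=3.299000; √(b/2)=1.454304, √(2b)=2.908608; F=1.454304×(-0.853)=-1.240521, v=3.299000/2.908608=1.134220
k=1: u−w=-16.342000, u+w=-5.306000; √(b/2)=1.454304, √(2b)=2.908608; F=1.454304×(-16.342)=-23.766235, v=-5.306000/2.908608=-1.824240
k=2: u−w=-5.181000, u+w=41.515000; √(b/2)=1.454304, √(2b)=2.908608; F=1.454304×(-5.181)=-7.534749, v=41.515000/2.908608=14.273151
k=3: u−w=4.849000, u+w=40.779000; √(b/2)=1.454304, √(2b)=2.908608; F=1.454304×4.849=7.051920, v=40.779000/2.908608=14.020109
k=4: u−w=-15.265000, u+w=-27.831000; √(b/2)=1.454304, √(2b)=2.908608; F=1.454304×(-15.265)=-22.199950, v=-27.831000/2.908608=-9.568495

0: F=-1.240521 v=1.134220
1: F=-23.766235 v=-1.824240
2: F=-7.534749 v=14.273151
3: F=7.051920 v=14.020109
4: F=-22.199950 v=-9.568495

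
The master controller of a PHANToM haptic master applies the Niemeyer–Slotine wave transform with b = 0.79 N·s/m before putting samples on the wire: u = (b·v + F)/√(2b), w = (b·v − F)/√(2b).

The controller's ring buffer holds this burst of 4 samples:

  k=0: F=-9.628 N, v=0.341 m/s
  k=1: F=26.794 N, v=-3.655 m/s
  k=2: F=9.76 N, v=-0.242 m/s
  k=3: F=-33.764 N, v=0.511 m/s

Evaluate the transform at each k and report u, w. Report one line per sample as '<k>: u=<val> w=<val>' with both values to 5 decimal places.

0: u=-7.44531 w=7.87394
1: u=19.01903 w=-23.61329
2: u=7.61254 w=-7.91673
3: u=-26.54004 w=27.18235

k=0: b·v=0.79×0.341=0.26939; √(2b)=1.25698; u=(0.26939+(-9.628))/1.25698=-7.44531, w=(0.26939−(-9.628))/1.25698=7.87394
k=1: b·v=0.79×(-3.655)=-2.88745; √(2b)=1.25698; u=(-2.88745+26.794)/1.25698=19.01903, w=(-2.88745−26.794)/1.25698=-23.61329
k=2: b·v=0.79×(-0.242)=-0.19118; √(2b)=1.25698; u=(-0.19118+9.76)/1.25698=7.61254, w=(-0.19118−9.76)/1.25698=-7.91673
k=3: b·v=0.79×0.511=0.40369; √(2b)=1.25698; u=(0.40369+(-33.764))/1.25698=-26.54004, w=(0.40369−(-33.764))/1.25698=27.18235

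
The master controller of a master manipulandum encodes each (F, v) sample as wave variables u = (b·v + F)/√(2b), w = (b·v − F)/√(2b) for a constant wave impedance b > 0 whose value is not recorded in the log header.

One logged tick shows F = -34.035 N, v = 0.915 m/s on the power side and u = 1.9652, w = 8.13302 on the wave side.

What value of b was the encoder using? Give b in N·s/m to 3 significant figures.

b = 60.9 N·s/m

u + w = 10.09822;  u + w = √(2b)·v, so √(2b) = 10.09822/0.915 = 11.03631.
b = (√(2b))²/2 = 121.80005/2 = 60.90003.
(Check via u − w = 2F/√(2b): u − w = -6.16782, 2F/√(2b) = -6.16782.)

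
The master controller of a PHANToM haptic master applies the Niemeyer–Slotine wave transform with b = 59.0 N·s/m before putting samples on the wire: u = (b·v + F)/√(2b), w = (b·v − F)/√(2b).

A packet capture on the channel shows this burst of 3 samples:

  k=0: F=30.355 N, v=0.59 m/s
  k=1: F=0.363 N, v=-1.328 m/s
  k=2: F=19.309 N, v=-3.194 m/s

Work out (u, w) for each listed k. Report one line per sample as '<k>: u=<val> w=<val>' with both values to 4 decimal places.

k=0: b·v=59.0×0.59=34.8100; √(2b)=10.8628; u=(34.8100+30.355)/10.8628=5.9989, w=(34.8100−30.355)/10.8628=0.4101
k=1: b·v=59.0×(-1.328)=-78.3520; √(2b)=10.8628; u=(-78.3520+0.363)/10.8628=-7.1795, w=(-78.3520−0.363)/10.8628=-7.2463
k=2: b·v=59.0×(-3.194)=-188.4460; √(2b)=10.8628; u=(-188.4460+19.309)/10.8628=-15.5703, w=(-188.4460−19.309)/10.8628=-19.1254

0: u=5.9989 w=0.4101
1: u=-7.1795 w=-7.2463
2: u=-15.5703 w=-19.1254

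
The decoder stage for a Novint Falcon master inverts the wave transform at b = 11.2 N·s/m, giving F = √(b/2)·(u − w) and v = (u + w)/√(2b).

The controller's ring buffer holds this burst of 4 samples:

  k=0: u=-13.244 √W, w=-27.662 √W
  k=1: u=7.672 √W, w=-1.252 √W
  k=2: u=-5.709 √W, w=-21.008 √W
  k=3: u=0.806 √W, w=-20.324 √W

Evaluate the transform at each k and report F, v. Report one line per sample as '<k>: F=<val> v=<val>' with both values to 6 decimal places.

0: F=34.119215 v=-8.642970
1: F=21.118038 v=1.356473
2: F=36.204042 v=-5.644997
3: F=50.002706 v=-4.123930

k=0: u−w=14.418000, u+w=-40.906000; √(b/2)=2.366432, √(2b)=4.732864; F=2.366432×14.418=34.119215, v=-40.906000/4.732864=-8.642970
k=1: u−w=8.924000, u+w=6.420000; √(b/2)=2.366432, √(2b)=4.732864; F=2.366432×8.924=21.118038, v=6.420000/4.732864=1.356473
k=2: u−w=15.299000, u+w=-26.717000; √(b/2)=2.366432, √(2b)=4.732864; F=2.366432×15.299=36.204042, v=-26.717000/4.732864=-5.644997
k=3: u−w=21.130000, u+w=-19.518000; √(b/2)=2.366432, √(2b)=4.732864; F=2.366432×21.13=50.002706, v=-19.518000/4.732864=-4.123930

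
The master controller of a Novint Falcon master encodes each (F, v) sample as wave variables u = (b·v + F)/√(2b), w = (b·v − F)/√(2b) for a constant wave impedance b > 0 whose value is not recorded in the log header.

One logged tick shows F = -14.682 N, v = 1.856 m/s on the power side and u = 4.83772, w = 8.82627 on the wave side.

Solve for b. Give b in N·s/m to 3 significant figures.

b = 27.1 N·s/m

u + w = 13.66399;  u + w = √(2b)·v, so √(2b) = 13.66399/1.856 = 7.36206.
b = (√(2b))²/2 = 54.19998/2 = 27.09999.
(Check via u − w = 2F/√(2b): u − w = -3.98855, 2F/√(2b) = -3.98856.)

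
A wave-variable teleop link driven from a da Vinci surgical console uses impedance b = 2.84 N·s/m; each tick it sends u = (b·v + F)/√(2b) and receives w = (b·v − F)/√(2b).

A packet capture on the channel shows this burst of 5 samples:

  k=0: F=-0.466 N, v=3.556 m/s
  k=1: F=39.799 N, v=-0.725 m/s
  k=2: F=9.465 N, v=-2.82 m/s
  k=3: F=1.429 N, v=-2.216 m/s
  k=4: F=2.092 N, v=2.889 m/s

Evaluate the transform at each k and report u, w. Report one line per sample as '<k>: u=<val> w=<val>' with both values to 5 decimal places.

k=0: b·v=2.84×3.556=10.09904; √(2b)=2.38328; u=(10.09904+(-0.466))/2.38328=4.04193, w=(10.09904−(-0.466))/2.38328=4.43299
k=1: b·v=2.84×(-0.725)=-2.05900; √(2b)=2.38328; u=(-2.05900+39.799)/2.38328=15.83535, w=(-2.05900−39.799)/2.38328=-17.56323
k=2: b·v=2.84×(-2.82)=-8.00880; √(2b)=2.38328; u=(-8.00880+9.465)/2.38328=0.61101, w=(-8.00880−9.465)/2.38328=-7.33184
k=3: b·v=2.84×(-2.216)=-6.29344; √(2b)=2.38328; u=(-6.29344+1.429)/2.38328=-2.04107, w=(-6.29344−1.429)/2.38328=-3.24026
k=4: b·v=2.84×2.889=8.20476; √(2b)=2.38328; u=(8.20476+2.092)/2.38328=4.32042, w=(8.20476−2.092)/2.38328=2.56486

0: u=4.04193 w=4.43299
1: u=15.83535 w=-17.56323
2: u=0.61101 w=-7.33184
3: u=-2.04107 w=-3.24026
4: u=4.32042 w=2.56486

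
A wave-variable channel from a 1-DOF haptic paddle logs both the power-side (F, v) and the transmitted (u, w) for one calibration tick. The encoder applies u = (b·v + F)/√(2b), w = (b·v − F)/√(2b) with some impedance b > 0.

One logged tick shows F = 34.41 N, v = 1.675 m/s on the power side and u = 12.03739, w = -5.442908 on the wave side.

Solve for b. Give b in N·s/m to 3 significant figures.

b = 7.75 N·s/m

u + w = 6.594482;  u + w = √(2b)·v, so √(2b) = 6.594482/1.675 = 3.937004.
b = (√(2b))²/2 = 15.500002/2 = 7.750001.
(Check via u − w = 2F/√(2b): u − w = 17.480298, 2F/√(2b) = 17.480296.)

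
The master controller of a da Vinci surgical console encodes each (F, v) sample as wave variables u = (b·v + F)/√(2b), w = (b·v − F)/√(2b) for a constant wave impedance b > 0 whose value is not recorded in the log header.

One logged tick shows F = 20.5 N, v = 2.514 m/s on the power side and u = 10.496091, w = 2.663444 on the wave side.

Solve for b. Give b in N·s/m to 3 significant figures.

u + w = 13.159535;  u + w = √(2b)·v, so √(2b) = 13.159535/2.514 = 5.234501.
b = (√(2b))²/2 = 27.399999/2 = 13.699999.
(Check via u − w = 2F/√(2b): u − w = 7.832647, 2F/√(2b) = 7.832648.)

b = 13.7 N·s/m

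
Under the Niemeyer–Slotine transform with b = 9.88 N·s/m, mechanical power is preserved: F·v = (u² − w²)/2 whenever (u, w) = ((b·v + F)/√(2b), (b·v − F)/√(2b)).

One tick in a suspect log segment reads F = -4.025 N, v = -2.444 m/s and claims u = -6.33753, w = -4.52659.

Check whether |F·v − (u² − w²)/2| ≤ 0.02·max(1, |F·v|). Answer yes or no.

F·v = (-4.025)×(-2.444) = 9.8371 W.
(u² − w²)/2 = (40.1643 − 20.4900)/2 = 9.8371 W.
|Δ| = 0.0000;  2% of max(1, |F·v|) = 0.1967.

yes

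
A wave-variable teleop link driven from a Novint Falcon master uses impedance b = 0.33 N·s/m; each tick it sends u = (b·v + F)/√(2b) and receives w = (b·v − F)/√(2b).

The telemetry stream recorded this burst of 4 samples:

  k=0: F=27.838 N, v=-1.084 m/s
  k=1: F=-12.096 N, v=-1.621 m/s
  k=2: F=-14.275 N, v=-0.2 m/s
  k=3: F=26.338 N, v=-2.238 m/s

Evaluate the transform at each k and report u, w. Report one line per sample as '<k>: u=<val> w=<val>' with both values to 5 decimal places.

0: u=33.82589 w=-34.70653
1: u=-15.54760 w=14.23069
2: u=-17.65255 w=17.49007
3: u=31.51076 w=-33.32892

k=0: b·v=0.33×(-1.084)=-0.35772; √(2b)=0.81240; u=(-0.35772+27.838)/0.81240=33.82589, w=(-0.35772−27.838)/0.81240=-34.70653
k=1: b·v=0.33×(-1.621)=-0.53493; √(2b)=0.81240; u=(-0.53493+(-12.096))/0.81240=-15.54760, w=(-0.53493−(-12.096))/0.81240=14.23069
k=2: b·v=0.33×(-0.2)=-0.06600; √(2b)=0.81240; u=(-0.06600+(-14.275))/0.81240=-17.65255, w=(-0.06600−(-14.275))/0.81240=17.49007
k=3: b·v=0.33×(-2.238)=-0.73854; √(2b)=0.81240; u=(-0.73854+26.338)/0.81240=31.51076, w=(-0.73854−26.338)/0.81240=-33.32892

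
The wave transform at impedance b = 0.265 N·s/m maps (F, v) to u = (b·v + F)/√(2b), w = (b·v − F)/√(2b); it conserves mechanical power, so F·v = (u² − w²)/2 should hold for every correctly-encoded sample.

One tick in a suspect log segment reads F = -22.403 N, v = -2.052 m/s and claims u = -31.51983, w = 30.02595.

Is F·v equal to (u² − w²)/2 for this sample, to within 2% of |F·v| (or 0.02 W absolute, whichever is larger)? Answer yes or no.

yes

F·v = (-22.403)×(-2.052) = 45.9710 W.
(u² − w²)/2 = (993.4997 − 901.5577)/2 = 45.9710 W.
|Δ| = 0.0000;  2% of max(1, |F·v|) = 0.9194.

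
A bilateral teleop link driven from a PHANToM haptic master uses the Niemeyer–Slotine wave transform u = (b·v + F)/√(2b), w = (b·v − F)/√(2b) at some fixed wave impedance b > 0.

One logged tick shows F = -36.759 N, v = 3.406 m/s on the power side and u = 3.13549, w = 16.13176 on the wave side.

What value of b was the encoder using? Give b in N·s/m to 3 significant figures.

u + w = 19.2673;  u + w = √(2b)·v, so √(2b) = 19.2673/3.406 = 5.6569.
b = (√(2b))²/2 = 32.0000/2 = 16.0000.
(Check via u − w = 2F/√(2b): u − w = -12.9963, 2F/√(2b) = -12.9963.)

b = 16 N·s/m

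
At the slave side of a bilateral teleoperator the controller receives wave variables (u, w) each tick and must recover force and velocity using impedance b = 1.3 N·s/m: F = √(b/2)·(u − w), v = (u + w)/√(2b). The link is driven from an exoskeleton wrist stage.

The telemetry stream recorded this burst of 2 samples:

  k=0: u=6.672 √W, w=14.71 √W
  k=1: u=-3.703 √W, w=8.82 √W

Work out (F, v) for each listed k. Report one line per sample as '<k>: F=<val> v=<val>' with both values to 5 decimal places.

0: F=-6.48044 v=13.26055
1: F=-10.09637 v=3.17343

k=0: u−w=-8.03800, u+w=21.38200; √(b/2)=0.80623, √(2b)=1.61245; F=0.80623×(-8.038)=-6.48044, v=21.38200/1.61245=13.26055
k=1: u−w=-12.52300, u+w=5.11700; √(b/2)=0.80623, √(2b)=1.61245; F=0.80623×(-12.523)=-10.09637, v=5.11700/1.61245=3.17343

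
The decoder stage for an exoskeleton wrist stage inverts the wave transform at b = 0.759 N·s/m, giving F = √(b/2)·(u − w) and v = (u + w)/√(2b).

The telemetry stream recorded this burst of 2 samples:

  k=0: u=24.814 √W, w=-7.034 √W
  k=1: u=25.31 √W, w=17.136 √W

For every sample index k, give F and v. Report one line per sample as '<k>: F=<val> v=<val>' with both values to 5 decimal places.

k=0: u−w=31.84800, u+w=17.78000; √(b/2)=0.61604, √(2b)=1.23207; F=0.61604×31.848=19.61951, v=17.78000/1.23207=14.43098
k=1: u−w=8.17400, u+w=42.44600; √(b/2)=0.61604, √(2b)=1.23207; F=0.61604×8.174=5.03548, v=42.44600/1.23207=34.45092

0: F=19.61951 v=14.43098
1: F=5.03548 v=34.45092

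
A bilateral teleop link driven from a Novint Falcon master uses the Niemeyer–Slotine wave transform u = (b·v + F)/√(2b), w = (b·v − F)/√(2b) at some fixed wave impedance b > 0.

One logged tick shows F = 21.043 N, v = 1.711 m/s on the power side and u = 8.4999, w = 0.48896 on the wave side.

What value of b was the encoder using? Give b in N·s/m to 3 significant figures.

u + w = 8.9889;  u + w = √(2b)·v, so √(2b) = 8.9889/1.711 = 5.2536.
b = (√(2b))²/2 = 27.6000/2 = 13.8000.
(Check via u − w = 2F/√(2b): u − w = 8.0109, 2F/√(2b) = 8.0109.)

b = 13.8 N·s/m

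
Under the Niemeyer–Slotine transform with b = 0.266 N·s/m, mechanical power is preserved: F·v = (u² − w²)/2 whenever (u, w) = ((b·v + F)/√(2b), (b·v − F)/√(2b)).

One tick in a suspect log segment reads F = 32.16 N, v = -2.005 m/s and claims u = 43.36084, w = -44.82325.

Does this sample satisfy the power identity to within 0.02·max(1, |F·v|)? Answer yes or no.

yes

F·v = 32.16×(-2.005) = -64.48080 W.
(u² − w²)/2 = (1880.16245 − 2009.12374)/2 = -64.48065 W.
|Δ| = 0.00015;  2% of max(1, |F·v|) = 1.28962.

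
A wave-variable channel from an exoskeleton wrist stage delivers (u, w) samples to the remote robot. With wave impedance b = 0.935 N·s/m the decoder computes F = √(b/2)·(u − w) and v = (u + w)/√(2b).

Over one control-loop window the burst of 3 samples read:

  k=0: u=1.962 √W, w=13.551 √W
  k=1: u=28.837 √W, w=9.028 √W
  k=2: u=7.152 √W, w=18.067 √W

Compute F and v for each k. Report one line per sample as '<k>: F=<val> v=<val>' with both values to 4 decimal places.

0: F=-7.9239 v=11.3442
1: F=13.5442 v=27.6896
2: F=-7.4630 v=18.4420

k=0: u−w=-11.5890, u+w=15.5130; √(b/2)=0.6837, √(2b)=1.3675; F=0.6837×(-11.589)=-7.9239, v=15.5130/1.3675=11.3442
k=1: u−w=19.8090, u+w=37.8650; √(b/2)=0.6837, √(2b)=1.3675; F=0.6837×19.809=13.5442, v=37.8650/1.3675=27.6896
k=2: u−w=-10.9150, u+w=25.2190; √(b/2)=0.6837, √(2b)=1.3675; F=0.6837×(-10.915)=-7.4630, v=25.2190/1.3675=18.4420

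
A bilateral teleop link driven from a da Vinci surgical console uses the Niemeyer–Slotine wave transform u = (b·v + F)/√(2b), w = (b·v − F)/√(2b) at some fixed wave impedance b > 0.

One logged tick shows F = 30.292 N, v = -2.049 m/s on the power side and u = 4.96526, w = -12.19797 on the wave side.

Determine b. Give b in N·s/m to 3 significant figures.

b = 6.23 N·s/m

u + w = -7.2327;  u + w = √(2b)·v, so √(2b) = -7.2327/(-2.049) = 3.5299.
b = (√(2b))²/2 = 12.4600/2 = 6.2300.
(Check via u − w = 2F/√(2b): u − w = 17.1632, 2F/√(2b) = 17.1632.)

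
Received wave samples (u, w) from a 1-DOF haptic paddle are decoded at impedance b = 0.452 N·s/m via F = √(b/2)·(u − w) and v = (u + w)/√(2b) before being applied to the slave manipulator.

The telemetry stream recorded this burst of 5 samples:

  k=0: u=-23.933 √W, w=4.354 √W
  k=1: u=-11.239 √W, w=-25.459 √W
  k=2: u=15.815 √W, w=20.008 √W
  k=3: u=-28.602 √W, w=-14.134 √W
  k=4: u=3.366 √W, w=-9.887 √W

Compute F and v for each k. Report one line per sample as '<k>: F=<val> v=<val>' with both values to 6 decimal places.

0: F=-13.447486 v=-20.592368
1: F=6.760111 v=-38.597412
2: F=-1.993329 v=37.677123
3: F=-6.878009 v=-44.947926
4: F=6.300404 v=-6.858513

k=0: u−w=-28.287000, u+w=-19.579000; √(b/2)=0.475395, √(2b)=0.950789; F=0.475395×(-28.287)=-13.447486, v=-19.579000/0.950789=-20.592368
k=1: u−w=14.220000, u+w=-36.698000; √(b/2)=0.475395, √(2b)=0.950789; F=0.475395×14.22=6.760111, v=-36.698000/0.950789=-38.597412
k=2: u−w=-4.193000, u+w=35.823000; √(b/2)=0.475395, √(2b)=0.950789; F=0.475395×(-4.193)=-1.993329, v=35.823000/0.950789=37.677123
k=3: u−w=-14.468000, u+w=-42.736000; √(b/2)=0.475395, √(2b)=0.950789; F=0.475395×(-14.468)=-6.878009, v=-42.736000/0.950789=-44.947926
k=4: u−w=13.253000, u+w=-6.521000; √(b/2)=0.475395, √(2b)=0.950789; F=0.475395×13.253=6.300404, v=-6.521000/0.950789=-6.858513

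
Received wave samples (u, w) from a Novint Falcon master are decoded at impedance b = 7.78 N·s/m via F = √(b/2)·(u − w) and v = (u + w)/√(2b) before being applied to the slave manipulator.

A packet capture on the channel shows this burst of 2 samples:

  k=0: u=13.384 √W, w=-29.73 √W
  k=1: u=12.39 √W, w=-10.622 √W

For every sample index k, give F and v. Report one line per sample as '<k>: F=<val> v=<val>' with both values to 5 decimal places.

k=0: u−w=43.11400, u+w=-16.34600; √(b/2)=1.97231, √(2b)=3.94462; F=1.97231×43.114=85.03410, v=-16.34600/3.94462=-4.14388
k=1: u−w=23.01200, u+w=1.76800; √(b/2)=1.97231, √(2b)=3.94462; F=1.97231×23.012=45.38676, v=1.76800/3.94462=0.44821

0: F=85.03410 v=-4.14388
1: F=45.38676 v=0.44821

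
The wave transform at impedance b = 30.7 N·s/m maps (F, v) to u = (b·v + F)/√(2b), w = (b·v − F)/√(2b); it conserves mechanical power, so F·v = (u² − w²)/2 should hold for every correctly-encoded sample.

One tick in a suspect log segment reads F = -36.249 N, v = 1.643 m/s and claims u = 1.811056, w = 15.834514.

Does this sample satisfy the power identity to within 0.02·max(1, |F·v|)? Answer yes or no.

F·v = (-36.249)×1.643 = -59.557107 W.
(u² − w²)/2 = (3.279924 − 250.731834)/2 = -123.725955 W.
|Δ| = 64.168848;  2% of max(1, |F·v|) = 1.191142.

no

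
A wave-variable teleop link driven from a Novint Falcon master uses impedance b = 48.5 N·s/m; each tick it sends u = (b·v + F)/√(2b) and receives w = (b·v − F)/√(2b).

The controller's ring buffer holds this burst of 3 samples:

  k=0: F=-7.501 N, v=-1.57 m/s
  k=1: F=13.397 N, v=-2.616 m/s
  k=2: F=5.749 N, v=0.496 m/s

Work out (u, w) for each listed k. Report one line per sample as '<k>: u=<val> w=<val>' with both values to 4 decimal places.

k=0: b·v=48.5×(-1.57)=-76.1450; √(2b)=9.8489; u=(-76.1450+(-7.501))/9.8489=-8.4930, w=(-76.1450−(-7.501))/9.8489=-6.9697
k=1: b·v=48.5×(-2.616)=-126.8760; √(2b)=9.8489; u=(-126.8760+13.397)/9.8489=-11.5220, w=(-126.8760−13.397)/9.8489=-14.2426
k=2: b·v=48.5×0.496=24.0560; √(2b)=9.8489; u=(24.0560+5.749)/9.8489=3.0262, w=(24.0560−5.749)/9.8489=1.8588

0: u=-8.4930 w=-6.9697
1: u=-11.5220 w=-14.2426
2: u=3.0262 w=1.8588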